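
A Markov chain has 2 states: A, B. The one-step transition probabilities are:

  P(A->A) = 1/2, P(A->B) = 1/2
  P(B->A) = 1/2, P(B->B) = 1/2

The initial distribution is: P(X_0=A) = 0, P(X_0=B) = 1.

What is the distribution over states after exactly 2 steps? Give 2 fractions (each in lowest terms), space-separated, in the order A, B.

Propagating the distribution step by step (d_{t+1} = d_t * P):
d_0 = (A=0, B=1)
  d_1[A] = 0*1/2 + 1*1/2 = 1/2
  d_1[B] = 0*1/2 + 1*1/2 = 1/2
d_1 = (A=1/2, B=1/2)
  d_2[A] = 1/2*1/2 + 1/2*1/2 = 1/2
  d_2[B] = 1/2*1/2 + 1/2*1/2 = 1/2
d_2 = (A=1/2, B=1/2)

Answer: 1/2 1/2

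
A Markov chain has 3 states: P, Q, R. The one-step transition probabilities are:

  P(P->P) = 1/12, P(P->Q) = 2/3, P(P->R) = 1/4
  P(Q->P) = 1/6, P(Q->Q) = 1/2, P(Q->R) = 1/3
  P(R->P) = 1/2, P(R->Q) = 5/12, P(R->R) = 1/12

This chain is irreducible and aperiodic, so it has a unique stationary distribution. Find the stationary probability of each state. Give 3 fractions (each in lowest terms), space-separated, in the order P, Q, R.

The stationary distribution satisfies pi = pi * P, i.e.:
  pi_P = 1/12*pi_P + 1/6*pi_Q + 1/2*pi_R
  pi_Q = 2/3*pi_P + 1/2*pi_Q + 5/12*pi_R
  pi_R = 1/4*pi_P + 1/3*pi_Q + 1/12*pi_R
with normalization: pi_P + pi_Q + pi_R = 1.

Using the first 2 balance equations plus normalization, the linear system A*pi = b is:
  [-11/12, 1/6, 1/2] . pi = 0
  [2/3, -1/2, 5/12] . pi = 0
  [1, 1, 1] . pi = 1

Solving yields:
  pi_P = 46/199
  pi_Q = 103/199
  pi_R = 50/199

Verification (pi * P):
  46/199*1/12 + 103/199*1/6 + 50/199*1/2 = 46/199 = pi_P  (ok)
  46/199*2/3 + 103/199*1/2 + 50/199*5/12 = 103/199 = pi_Q  (ok)
  46/199*1/4 + 103/199*1/3 + 50/199*1/12 = 50/199 = pi_R  (ok)

Answer: 46/199 103/199 50/199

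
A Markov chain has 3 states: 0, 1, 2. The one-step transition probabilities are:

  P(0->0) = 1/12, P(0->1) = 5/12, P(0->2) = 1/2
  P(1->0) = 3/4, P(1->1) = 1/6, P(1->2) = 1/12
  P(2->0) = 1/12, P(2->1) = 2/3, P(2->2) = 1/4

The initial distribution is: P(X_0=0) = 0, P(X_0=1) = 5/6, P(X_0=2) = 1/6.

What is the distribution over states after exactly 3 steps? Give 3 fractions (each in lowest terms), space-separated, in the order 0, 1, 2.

Propagating the distribution step by step (d_{t+1} = d_t * P):
d_0 = (0=0, 1=5/6, 2=1/6)
  d_1[0] = 0*1/12 + 5/6*3/4 + 1/6*1/12 = 23/36
  d_1[1] = 0*5/12 + 5/6*1/6 + 1/6*2/3 = 1/4
  d_1[2] = 0*1/2 + 5/6*1/12 + 1/6*1/4 = 1/9
d_1 = (0=23/36, 1=1/4, 2=1/9)
  d_2[0] = 23/36*1/12 + 1/4*3/4 + 1/9*1/12 = 1/4
  d_2[1] = 23/36*5/12 + 1/4*1/6 + 1/9*2/3 = 55/144
  d_2[2] = 23/36*1/2 + 1/4*1/12 + 1/9*1/4 = 53/144
d_2 = (0=1/4, 1=55/144, 2=53/144)
  d_3[0] = 1/4*1/12 + 55/144*3/4 + 53/144*1/12 = 73/216
  d_3[1] = 1/4*5/12 + 55/144*1/6 + 53/144*2/3 = 119/288
  d_3[2] = 1/4*1/2 + 55/144*1/12 + 53/144*1/4 = 215/864
d_3 = (0=73/216, 1=119/288, 2=215/864)

Answer: 73/216 119/288 215/864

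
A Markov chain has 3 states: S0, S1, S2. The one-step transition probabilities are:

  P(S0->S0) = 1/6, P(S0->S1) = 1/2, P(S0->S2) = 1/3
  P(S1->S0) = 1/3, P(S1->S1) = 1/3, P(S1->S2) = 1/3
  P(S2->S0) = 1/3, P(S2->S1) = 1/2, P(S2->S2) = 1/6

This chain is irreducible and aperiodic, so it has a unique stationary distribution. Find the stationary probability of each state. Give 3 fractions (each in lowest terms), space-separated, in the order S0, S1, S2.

Answer: 2/7 3/7 2/7

Derivation:
The stationary distribution satisfies pi = pi * P, i.e.:
  pi_S0 = 1/6*pi_S0 + 1/3*pi_S1 + 1/3*pi_S2
  pi_S1 = 1/2*pi_S0 + 1/3*pi_S1 + 1/2*pi_S2
  pi_S2 = 1/3*pi_S0 + 1/3*pi_S1 + 1/6*pi_S2
with normalization: pi_S0 + pi_S1 + pi_S2 = 1.

Using the first 2 balance equations plus normalization, the linear system A*pi = b is:
  [-5/6, 1/3, 1/3] . pi = 0
  [1/2, -2/3, 1/2] . pi = 0
  [1, 1, 1] . pi = 1

Solving yields:
  pi_S0 = 2/7
  pi_S1 = 3/7
  pi_S2 = 2/7

Verification (pi * P):
  2/7*1/6 + 3/7*1/3 + 2/7*1/3 = 2/7 = pi_S0  (ok)
  2/7*1/2 + 3/7*1/3 + 2/7*1/2 = 3/7 = pi_S1  (ok)
  2/7*1/3 + 3/7*1/3 + 2/7*1/6 = 2/7 = pi_S2  (ok)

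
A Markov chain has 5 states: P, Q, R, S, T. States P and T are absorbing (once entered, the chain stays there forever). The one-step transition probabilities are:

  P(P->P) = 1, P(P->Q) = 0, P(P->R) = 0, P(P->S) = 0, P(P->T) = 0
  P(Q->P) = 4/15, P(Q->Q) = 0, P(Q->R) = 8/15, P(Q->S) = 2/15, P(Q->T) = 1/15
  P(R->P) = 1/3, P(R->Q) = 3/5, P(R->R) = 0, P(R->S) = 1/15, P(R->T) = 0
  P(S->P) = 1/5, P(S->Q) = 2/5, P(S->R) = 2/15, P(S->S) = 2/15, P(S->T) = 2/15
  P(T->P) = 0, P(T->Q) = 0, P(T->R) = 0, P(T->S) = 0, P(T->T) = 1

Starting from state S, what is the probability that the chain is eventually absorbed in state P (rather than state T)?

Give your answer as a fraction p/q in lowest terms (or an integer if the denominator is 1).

Answer: 427/565

Derivation:
Let a_i = P(absorbed in P | start in state i).
Boundary conditions: a_P = 1, a_T = 0.
For each transient state i, a_i = sum_j P(i->j) * a_j:
  a_Q = 4/15*a_P + 0*a_Q + 8/15*a_R + 2/15*a_S + 1/15*a_T
  a_R = 1/3*a_P + 3/5*a_Q + 0*a_R + 1/15*a_S + 0*a_T
  a_S = 1/5*a_P + 2/5*a_Q + 2/15*a_R + 2/15*a_S + 2/15*a_T

Substituting a_P = 1 and a_T = 0, rearrange to (I - Q) a = r where r[i] = P(i -> P):
  [1, -8/15, -2/15] . (a_Q, a_R, a_S) = 4/15
  [-3/5, 1, -1/15] . (a_Q, a_R, a_S) = 1/3
  [-2/5, -2/15, 13/15] . (a_Q, a_R, a_S) = 1/5

Solving yields:
  a_Q = 1426/1695
  a_R = 502/565
  a_S = 427/565

Starting state is S, so the absorption probability is a_S = 427/565.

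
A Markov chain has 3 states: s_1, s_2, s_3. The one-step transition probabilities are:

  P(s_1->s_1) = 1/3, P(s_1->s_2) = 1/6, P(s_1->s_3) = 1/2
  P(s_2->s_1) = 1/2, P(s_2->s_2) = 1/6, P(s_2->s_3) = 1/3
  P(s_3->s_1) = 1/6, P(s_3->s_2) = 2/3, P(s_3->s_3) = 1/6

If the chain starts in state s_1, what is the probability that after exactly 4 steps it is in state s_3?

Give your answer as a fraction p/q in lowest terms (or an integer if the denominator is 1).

Computing P^4 by repeated multiplication:
P^1 =
  s_1: [1/3, 1/6, 1/2]
  s_2: [1/2, 1/6, 1/3]
  s_3: [1/6, 2/3, 1/6]
P^2 =
  s_1: [5/18, 5/12, 11/36]
  s_2: [11/36, 1/3, 13/36]
  s_3: [5/12, 1/4, 1/3]
P^3 =
  s_1: [19/54, 23/72, 71/216]
  s_2: [71/216, 25/72, 35/108]
  s_3: [23/72, 1/3, 25/72]
P^4 =
  s_1: [215/648, 143/432, 437/1296]
  s_2: [437/1296, 71/216, 433/1296]
  s_3: [143/432, 49/144, 71/216]

(P^4)[s_1 -> s_3] = 437/1296

Answer: 437/1296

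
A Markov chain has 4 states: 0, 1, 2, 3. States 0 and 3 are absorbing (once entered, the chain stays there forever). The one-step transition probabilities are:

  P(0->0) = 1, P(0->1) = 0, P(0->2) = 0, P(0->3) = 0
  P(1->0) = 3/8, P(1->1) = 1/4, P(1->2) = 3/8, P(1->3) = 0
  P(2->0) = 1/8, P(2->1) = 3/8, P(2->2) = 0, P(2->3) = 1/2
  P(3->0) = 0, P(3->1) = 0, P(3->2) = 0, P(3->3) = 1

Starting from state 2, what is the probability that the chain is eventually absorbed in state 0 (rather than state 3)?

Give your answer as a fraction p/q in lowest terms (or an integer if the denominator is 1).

Answer: 5/13

Derivation:
Let a_i = P(absorbed in 0 | start in state i).
Boundary conditions: a_0 = 1, a_3 = 0.
For each transient state i, a_i = sum_j P(i->j) * a_j:
  a_1 = 3/8*a_0 + 1/4*a_1 + 3/8*a_2 + 0*a_3
  a_2 = 1/8*a_0 + 3/8*a_1 + 0*a_2 + 1/2*a_3

Substituting a_0 = 1 and a_3 = 0, rearrange to (I - Q) a = r where r[i] = P(i -> 0):
  [3/4, -3/8] . (a_1, a_2) = 3/8
  [-3/8, 1] . (a_1, a_2) = 1/8

Solving yields:
  a_1 = 9/13
  a_2 = 5/13

Starting state is 2, so the absorption probability is a_2 = 5/13.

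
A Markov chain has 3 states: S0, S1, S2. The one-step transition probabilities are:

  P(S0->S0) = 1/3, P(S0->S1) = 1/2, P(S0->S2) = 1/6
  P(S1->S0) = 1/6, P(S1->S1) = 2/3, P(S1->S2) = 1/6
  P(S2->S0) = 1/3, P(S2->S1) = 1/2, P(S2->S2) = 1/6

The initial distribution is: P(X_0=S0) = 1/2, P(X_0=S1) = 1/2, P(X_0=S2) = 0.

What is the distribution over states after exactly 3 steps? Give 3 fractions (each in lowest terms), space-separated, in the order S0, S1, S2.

Propagating the distribution step by step (d_{t+1} = d_t * P):
d_0 = (S0=1/2, S1=1/2, S2=0)
  d_1[S0] = 1/2*1/3 + 1/2*1/6 + 0*1/3 = 1/4
  d_1[S1] = 1/2*1/2 + 1/2*2/3 + 0*1/2 = 7/12
  d_1[S2] = 1/2*1/6 + 1/2*1/6 + 0*1/6 = 1/6
d_1 = (S0=1/4, S1=7/12, S2=1/6)
  d_2[S0] = 1/4*1/3 + 7/12*1/6 + 1/6*1/3 = 17/72
  d_2[S1] = 1/4*1/2 + 7/12*2/3 + 1/6*1/2 = 43/72
  d_2[S2] = 1/4*1/6 + 7/12*1/6 + 1/6*1/6 = 1/6
d_2 = (S0=17/72, S1=43/72, S2=1/6)
  d_3[S0] = 17/72*1/3 + 43/72*1/6 + 1/6*1/3 = 101/432
  d_3[S1] = 17/72*1/2 + 43/72*2/3 + 1/6*1/2 = 259/432
  d_3[S2] = 17/72*1/6 + 43/72*1/6 + 1/6*1/6 = 1/6
d_3 = (S0=101/432, S1=259/432, S2=1/6)

Answer: 101/432 259/432 1/6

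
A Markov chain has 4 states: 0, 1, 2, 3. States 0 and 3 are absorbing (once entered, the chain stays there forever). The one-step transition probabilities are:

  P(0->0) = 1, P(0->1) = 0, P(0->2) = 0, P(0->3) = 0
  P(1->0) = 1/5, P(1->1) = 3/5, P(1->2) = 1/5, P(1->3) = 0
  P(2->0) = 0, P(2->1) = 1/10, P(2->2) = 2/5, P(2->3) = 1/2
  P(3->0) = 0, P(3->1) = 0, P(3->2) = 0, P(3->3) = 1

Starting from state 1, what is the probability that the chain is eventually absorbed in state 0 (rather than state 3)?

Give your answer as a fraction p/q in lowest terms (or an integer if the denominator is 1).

Let a_i = P(absorbed in 0 | start in state i).
Boundary conditions: a_0 = 1, a_3 = 0.
For each transient state i, a_i = sum_j P(i->j) * a_j:
  a_1 = 1/5*a_0 + 3/5*a_1 + 1/5*a_2 + 0*a_3
  a_2 = 0*a_0 + 1/10*a_1 + 2/5*a_2 + 1/2*a_3

Substituting a_0 = 1 and a_3 = 0, rearrange to (I - Q) a = r where r[i] = P(i -> 0):
  [2/5, -1/5] . (a_1, a_2) = 1/5
  [-1/10, 3/5] . (a_1, a_2) = 0

Solving yields:
  a_1 = 6/11
  a_2 = 1/11

Starting state is 1, so the absorption probability is a_1 = 6/11.

Answer: 6/11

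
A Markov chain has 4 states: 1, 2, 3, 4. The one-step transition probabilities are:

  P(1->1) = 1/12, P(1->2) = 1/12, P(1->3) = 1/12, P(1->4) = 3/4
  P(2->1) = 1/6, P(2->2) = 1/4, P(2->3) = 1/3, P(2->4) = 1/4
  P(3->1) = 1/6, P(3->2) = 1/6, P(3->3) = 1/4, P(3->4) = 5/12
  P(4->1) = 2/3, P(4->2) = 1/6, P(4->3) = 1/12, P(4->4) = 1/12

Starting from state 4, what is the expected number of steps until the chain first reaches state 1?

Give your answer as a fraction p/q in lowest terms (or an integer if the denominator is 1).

Answer: 660/329

Derivation:
Let h_i = expected steps to first reach 1 from state i.
Boundary: h_1 = 0.
First-step equations for the other states:
  h_2 = 1 + 1/6*h_1 + 1/4*h_2 + 1/3*h_3 + 1/4*h_4
  h_3 = 1 + 1/6*h_1 + 1/6*h_2 + 1/4*h_3 + 5/12*h_4
  h_4 = 1 + 2/3*h_1 + 1/6*h_2 + 1/12*h_3 + 1/12*h_4

Substituting h_1 = 0 and rearranging gives the linear system (I - Q) h = 1:
  [3/4, -1/3, -1/4] . (h_2, h_3, h_4) = 1
  [-1/6, 3/4, -5/12] . (h_2, h_3, h_4) = 1
  [-1/6, -1/12, 11/12] . (h_2, h_3, h_4) = 1

Solving yields:
  h_2 = 24/7
  h_3 = 1056/329
  h_4 = 660/329

Starting state is 4, so the expected hitting time is h_4 = 660/329.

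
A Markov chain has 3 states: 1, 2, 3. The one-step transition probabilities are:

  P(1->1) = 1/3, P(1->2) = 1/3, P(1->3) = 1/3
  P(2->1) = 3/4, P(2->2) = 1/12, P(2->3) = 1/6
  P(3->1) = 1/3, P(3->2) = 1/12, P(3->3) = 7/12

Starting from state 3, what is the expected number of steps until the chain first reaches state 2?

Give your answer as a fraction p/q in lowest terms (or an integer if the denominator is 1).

Let h_i = expected steps to first reach 2 from state i.
Boundary: h_2 = 0.
First-step equations for the other states:
  h_1 = 1 + 1/3*h_1 + 1/3*h_2 + 1/3*h_3
  h_3 = 1 + 1/3*h_1 + 1/12*h_2 + 7/12*h_3

Substituting h_2 = 0 and rearranging gives the linear system (I - Q) h = 1:
  [2/3, -1/3] . (h_1, h_3) = 1
  [-1/3, 5/12] . (h_1, h_3) = 1

Solving yields:
  h_1 = 9/2
  h_3 = 6

Starting state is 3, so the expected hitting time is h_3 = 6.

Answer: 6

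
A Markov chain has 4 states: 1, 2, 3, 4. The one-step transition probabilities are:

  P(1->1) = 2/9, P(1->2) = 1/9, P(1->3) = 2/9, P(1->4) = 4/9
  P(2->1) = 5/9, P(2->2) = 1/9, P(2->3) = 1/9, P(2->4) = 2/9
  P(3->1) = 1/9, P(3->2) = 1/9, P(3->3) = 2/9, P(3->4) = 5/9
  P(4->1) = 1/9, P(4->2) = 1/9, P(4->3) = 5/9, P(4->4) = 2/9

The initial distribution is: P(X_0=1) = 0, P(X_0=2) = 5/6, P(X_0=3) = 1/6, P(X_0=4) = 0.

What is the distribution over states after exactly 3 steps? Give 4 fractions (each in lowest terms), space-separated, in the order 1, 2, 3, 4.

Propagating the distribution step by step (d_{t+1} = d_t * P):
d_0 = (1=0, 2=5/6, 3=1/6, 4=0)
  d_1[1] = 0*2/9 + 5/6*5/9 + 1/6*1/9 + 0*1/9 = 13/27
  d_1[2] = 0*1/9 + 5/6*1/9 + 1/6*1/9 + 0*1/9 = 1/9
  d_1[3] = 0*2/9 + 5/6*1/9 + 1/6*2/9 + 0*5/9 = 7/54
  d_1[4] = 0*4/9 + 5/6*2/9 + 1/6*5/9 + 0*2/9 = 5/18
d_1 = (1=13/27, 2=1/9, 3=7/54, 4=5/18)
  d_2[1] = 13/27*2/9 + 1/9*5/9 + 7/54*1/9 + 5/18*1/9 = 52/243
  d_2[2] = 13/27*1/9 + 1/9*1/9 + 7/54*1/9 + 5/18*1/9 = 1/9
  d_2[3] = 13/27*2/9 + 1/9*1/9 + 7/54*2/9 + 5/18*5/9 = 49/162
  d_2[4] = 13/27*4/9 + 1/9*2/9 + 7/54*5/9 + 5/18*2/9 = 181/486
d_2 = (1=52/243, 2=1/9, 3=49/162, 4=181/486)
  d_3[1] = 52/243*2/9 + 1/9*5/9 + 49/162*1/9 + 181/486*1/9 = 403/2187
  d_3[2] = 52/243*1/9 + 1/9*1/9 + 49/162*1/9 + 181/486*1/9 = 1/9
  d_3[3] = 52/243*2/9 + 1/9*1/9 + 49/162*2/9 + 181/486*5/9 = 487/1458
  d_3[4] = 52/243*4/9 + 1/9*2/9 + 49/162*5/9 + 181/486*2/9 = 1621/4374
d_3 = (1=403/2187, 2=1/9, 3=487/1458, 4=1621/4374)

Answer: 403/2187 1/9 487/1458 1621/4374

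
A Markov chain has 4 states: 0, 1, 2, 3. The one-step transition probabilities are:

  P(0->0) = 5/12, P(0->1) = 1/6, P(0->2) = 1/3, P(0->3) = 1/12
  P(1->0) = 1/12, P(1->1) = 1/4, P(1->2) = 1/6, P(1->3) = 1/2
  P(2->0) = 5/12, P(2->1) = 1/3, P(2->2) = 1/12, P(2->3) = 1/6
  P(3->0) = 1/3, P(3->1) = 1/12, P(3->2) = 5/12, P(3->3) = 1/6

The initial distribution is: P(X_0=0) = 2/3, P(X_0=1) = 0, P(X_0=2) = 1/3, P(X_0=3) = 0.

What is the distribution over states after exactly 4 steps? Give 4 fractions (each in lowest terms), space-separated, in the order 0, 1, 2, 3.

Answer: 1709/5184 12979/62208 437/1728 12989/62208

Derivation:
Propagating the distribution step by step (d_{t+1} = d_t * P):
d_0 = (0=2/3, 1=0, 2=1/3, 3=0)
  d_1[0] = 2/3*5/12 + 0*1/12 + 1/3*5/12 + 0*1/3 = 5/12
  d_1[1] = 2/3*1/6 + 0*1/4 + 1/3*1/3 + 0*1/12 = 2/9
  d_1[2] = 2/3*1/3 + 0*1/6 + 1/3*1/12 + 0*5/12 = 1/4
  d_1[3] = 2/3*1/12 + 0*1/2 + 1/3*1/6 + 0*1/6 = 1/9
d_1 = (0=5/12, 1=2/9, 2=1/4, 3=1/9)
  d_2[0] = 5/12*5/12 + 2/9*1/12 + 1/4*5/12 + 1/9*1/3 = 1/3
  d_2[1] = 5/12*1/6 + 2/9*1/4 + 1/4*1/3 + 1/9*1/12 = 47/216
  d_2[2] = 5/12*1/3 + 2/9*1/6 + 1/4*1/12 + 1/9*5/12 = 35/144
  d_2[3] = 5/12*1/12 + 2/9*1/2 + 1/4*1/6 + 1/9*1/6 = 89/432
d_2 = (0=1/3, 1=47/216, 2=35/144, 3=89/432)
  d_3[0] = 1/3*5/12 + 47/216*1/12 + 35/144*5/12 + 89/432*1/3 = 565/1728
  d_3[1] = 1/3*1/6 + 47/216*1/4 + 35/144*1/3 + 89/432*1/12 = 1079/5184
  d_3[2] = 1/3*1/3 + 47/216*1/6 + 35/144*1/12 + 89/432*5/12 = 73/288
  d_3[3] = 1/3*1/12 + 47/216*1/2 + 35/144*1/6 + 89/432*1/6 = 137/648
d_3 = (0=565/1728, 1=1079/5184, 2=73/288, 3=137/648)
  d_4[0] = 565/1728*5/12 + 1079/5184*1/12 + 73/288*5/12 + 137/648*1/3 = 1709/5184
  d_4[1] = 565/1728*1/6 + 1079/5184*1/4 + 73/288*1/3 + 137/648*1/12 = 12979/62208
  d_4[2] = 565/1728*1/3 + 1079/5184*1/6 + 73/288*1/12 + 137/648*5/12 = 437/1728
  d_4[3] = 565/1728*1/12 + 1079/5184*1/2 + 73/288*1/6 + 137/648*1/6 = 12989/62208
d_4 = (0=1709/5184, 1=12979/62208, 2=437/1728, 3=12989/62208)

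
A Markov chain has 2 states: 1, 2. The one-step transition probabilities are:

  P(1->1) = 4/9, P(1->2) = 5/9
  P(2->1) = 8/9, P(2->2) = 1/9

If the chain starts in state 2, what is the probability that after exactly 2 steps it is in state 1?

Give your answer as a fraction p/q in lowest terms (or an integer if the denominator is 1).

Answer: 40/81

Derivation:
Computing P^2 by repeated multiplication:
P^1 =
  1: [4/9, 5/9]
  2: [8/9, 1/9]
P^2 =
  1: [56/81, 25/81]
  2: [40/81, 41/81]

(P^2)[2 -> 1] = 40/81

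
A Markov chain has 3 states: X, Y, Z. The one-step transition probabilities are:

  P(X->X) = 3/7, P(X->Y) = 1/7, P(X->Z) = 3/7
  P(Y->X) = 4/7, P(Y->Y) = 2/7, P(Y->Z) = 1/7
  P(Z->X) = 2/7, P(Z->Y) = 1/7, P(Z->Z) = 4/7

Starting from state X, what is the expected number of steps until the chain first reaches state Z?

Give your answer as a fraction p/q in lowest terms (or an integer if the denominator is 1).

Answer: 21/8

Derivation:
Let h_i = expected steps to first reach Z from state i.
Boundary: h_Z = 0.
First-step equations for the other states:
  h_X = 1 + 3/7*h_X + 1/7*h_Y + 3/7*h_Z
  h_Y = 1 + 4/7*h_X + 2/7*h_Y + 1/7*h_Z

Substituting h_Z = 0 and rearranging gives the linear system (I - Q) h = 1:
  [4/7, -1/7] . (h_X, h_Y) = 1
  [-4/7, 5/7] . (h_X, h_Y) = 1

Solving yields:
  h_X = 21/8
  h_Y = 7/2

Starting state is X, so the expected hitting time is h_X = 21/8.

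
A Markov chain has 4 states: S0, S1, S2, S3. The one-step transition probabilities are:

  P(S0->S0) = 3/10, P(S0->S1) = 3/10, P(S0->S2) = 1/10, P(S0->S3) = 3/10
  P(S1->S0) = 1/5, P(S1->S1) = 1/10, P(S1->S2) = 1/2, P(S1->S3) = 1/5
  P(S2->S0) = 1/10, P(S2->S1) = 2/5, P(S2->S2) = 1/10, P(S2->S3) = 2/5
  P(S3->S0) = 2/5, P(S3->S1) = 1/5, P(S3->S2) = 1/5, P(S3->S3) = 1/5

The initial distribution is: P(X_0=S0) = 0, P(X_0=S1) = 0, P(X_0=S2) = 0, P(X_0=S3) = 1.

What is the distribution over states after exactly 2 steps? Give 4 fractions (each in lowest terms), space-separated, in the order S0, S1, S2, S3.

Answer: 13/50 13/50 1/5 7/25

Derivation:
Propagating the distribution step by step (d_{t+1} = d_t * P):
d_0 = (S0=0, S1=0, S2=0, S3=1)
  d_1[S0] = 0*3/10 + 0*1/5 + 0*1/10 + 1*2/5 = 2/5
  d_1[S1] = 0*3/10 + 0*1/10 + 0*2/5 + 1*1/5 = 1/5
  d_1[S2] = 0*1/10 + 0*1/2 + 0*1/10 + 1*1/5 = 1/5
  d_1[S3] = 0*3/10 + 0*1/5 + 0*2/5 + 1*1/5 = 1/5
d_1 = (S0=2/5, S1=1/5, S2=1/5, S3=1/5)
  d_2[S0] = 2/5*3/10 + 1/5*1/5 + 1/5*1/10 + 1/5*2/5 = 13/50
  d_2[S1] = 2/5*3/10 + 1/5*1/10 + 1/5*2/5 + 1/5*1/5 = 13/50
  d_2[S2] = 2/5*1/10 + 1/5*1/2 + 1/5*1/10 + 1/5*1/5 = 1/5
  d_2[S3] = 2/5*3/10 + 1/5*1/5 + 1/5*2/5 + 1/5*1/5 = 7/25
d_2 = (S0=13/50, S1=13/50, S2=1/5, S3=7/25)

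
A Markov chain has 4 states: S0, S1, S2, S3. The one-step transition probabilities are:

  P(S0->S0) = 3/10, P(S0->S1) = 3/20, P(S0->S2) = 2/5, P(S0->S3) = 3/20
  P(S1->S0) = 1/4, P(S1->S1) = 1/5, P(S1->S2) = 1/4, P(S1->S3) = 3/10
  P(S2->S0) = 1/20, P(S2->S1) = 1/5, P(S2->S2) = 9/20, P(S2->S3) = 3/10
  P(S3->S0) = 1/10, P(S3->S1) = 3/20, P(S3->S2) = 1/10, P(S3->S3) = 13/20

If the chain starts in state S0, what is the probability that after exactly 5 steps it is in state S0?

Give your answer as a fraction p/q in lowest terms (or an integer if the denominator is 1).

Answer: 56143/400000

Derivation:
Computing P^5 by repeated multiplication:
P^1 =
  S0: [3/10, 3/20, 2/5, 3/20]
  S1: [1/4, 1/5, 1/4, 3/10]
  S2: [1/20, 1/5, 9/20, 3/10]
  S3: [1/10, 3/20, 1/10, 13/20]
P^2 =
  S0: [13/80, 71/400, 141/400, 123/400]
  S1: [67/400, 69/400, 117/400, 147/400]
  S2: [47/400, 73/400, 121/400, 159/400]
  S3: [11/80, 13/80, 3/16, 41/80]
P^3 =
  S0: [283/2000, 353/2000, 239/800, 1533/4000]
  S1: [579/4000, 693/4000, 557/2000, 807/2000]
  S2: [543/4000, 697/4000, 537/2000, 843/2000]
  S3: [57/400, 67/400, 37/160, 367/800]
P^4 =
  S0: [11187/80000, 13901/80000, 21879/80000, 33033/80000]
  S1: [11281/80000, 13807/80000, 21351/80000, 33561/80000]
  S2: [11189/80000, 13771/80000, 20867/80000, 34173/80000]
  S3: [2273/16000, 2719/16000, 3981/16000, 7027/16000]
P^5 =
  S0: [56143/400000, 13789/80000, 210989/800000, 67767/160000]
  S1: [112597/800000, 137579/800000, 104641/400000, 170271/400000]
  S2: [112601/800000, 137319/800000, 103629/400000, 171411/400000]
  S3: [11317/80000, 547/3200, 40831/160000, 13837/32000]

(P^5)[S0 -> S0] = 56143/400000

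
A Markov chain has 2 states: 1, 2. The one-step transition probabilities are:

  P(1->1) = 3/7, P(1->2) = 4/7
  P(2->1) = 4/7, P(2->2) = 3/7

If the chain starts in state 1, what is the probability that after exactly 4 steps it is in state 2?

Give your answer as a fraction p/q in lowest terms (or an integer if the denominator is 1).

Computing P^4 by repeated multiplication:
P^1 =
  1: [3/7, 4/7]
  2: [4/7, 3/7]
P^2 =
  1: [25/49, 24/49]
  2: [24/49, 25/49]
P^3 =
  1: [171/343, 172/343]
  2: [172/343, 171/343]
P^4 =
  1: [1201/2401, 1200/2401]
  2: [1200/2401, 1201/2401]

(P^4)[1 -> 2] = 1200/2401

Answer: 1200/2401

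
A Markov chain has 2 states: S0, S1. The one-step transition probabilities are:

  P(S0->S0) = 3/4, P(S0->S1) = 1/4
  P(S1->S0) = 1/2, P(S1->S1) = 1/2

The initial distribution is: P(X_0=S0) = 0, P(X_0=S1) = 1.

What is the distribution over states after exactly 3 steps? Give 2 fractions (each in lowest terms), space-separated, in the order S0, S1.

Propagating the distribution step by step (d_{t+1} = d_t * P):
d_0 = (S0=0, S1=1)
  d_1[S0] = 0*3/4 + 1*1/2 = 1/2
  d_1[S1] = 0*1/4 + 1*1/2 = 1/2
d_1 = (S0=1/2, S1=1/2)
  d_2[S0] = 1/2*3/4 + 1/2*1/2 = 5/8
  d_2[S1] = 1/2*1/4 + 1/2*1/2 = 3/8
d_2 = (S0=5/8, S1=3/8)
  d_3[S0] = 5/8*3/4 + 3/8*1/2 = 21/32
  d_3[S1] = 5/8*1/4 + 3/8*1/2 = 11/32
d_3 = (S0=21/32, S1=11/32)

Answer: 21/32 11/32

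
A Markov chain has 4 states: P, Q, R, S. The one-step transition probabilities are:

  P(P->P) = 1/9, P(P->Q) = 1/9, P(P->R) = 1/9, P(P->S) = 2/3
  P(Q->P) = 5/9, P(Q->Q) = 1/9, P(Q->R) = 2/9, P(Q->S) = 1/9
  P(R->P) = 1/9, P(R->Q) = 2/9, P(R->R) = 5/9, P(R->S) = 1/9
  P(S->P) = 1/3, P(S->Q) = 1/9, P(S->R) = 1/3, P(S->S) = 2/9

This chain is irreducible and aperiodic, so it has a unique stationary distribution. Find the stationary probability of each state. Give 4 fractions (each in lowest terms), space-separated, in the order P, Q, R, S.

The stationary distribution satisfies pi = pi * P, i.e.:
  pi_P = 1/9*pi_P + 5/9*pi_Q + 1/9*pi_R + 1/3*pi_S
  pi_Q = 1/9*pi_P + 1/9*pi_Q + 2/9*pi_R + 1/9*pi_S
  pi_R = 1/9*pi_P + 2/9*pi_Q + 5/9*pi_R + 1/3*pi_S
  pi_S = 2/3*pi_P + 1/9*pi_Q + 1/9*pi_R + 2/9*pi_S
with normalization: pi_P + pi_Q + pi_R + pi_S = 1.

Using the first 3 balance equations plus normalization, the linear system A*pi = b is:
  [-8/9, 5/9, 1/9, 1/3] . pi = 0
  [1/9, -8/9, 2/9, 1/9] . pi = 0
  [1/9, 2/9, -4/9, 1/3] . pi = 0
  [1, 1, 1, 1] . pi = 1

Solving yields:
  pi_P = 5/21
  pi_Q = 25/168
  pi_R = 19/56
  pi_S = 23/84

Verification (pi * P):
  5/21*1/9 + 25/168*5/9 + 19/56*1/9 + 23/84*1/3 = 5/21 = pi_P  (ok)
  5/21*1/9 + 25/168*1/9 + 19/56*2/9 + 23/84*1/9 = 25/168 = pi_Q  (ok)
  5/21*1/9 + 25/168*2/9 + 19/56*5/9 + 23/84*1/3 = 19/56 = pi_R  (ok)
  5/21*2/3 + 25/168*1/9 + 19/56*1/9 + 23/84*2/9 = 23/84 = pi_S  (ok)

Answer: 5/21 25/168 19/56 23/84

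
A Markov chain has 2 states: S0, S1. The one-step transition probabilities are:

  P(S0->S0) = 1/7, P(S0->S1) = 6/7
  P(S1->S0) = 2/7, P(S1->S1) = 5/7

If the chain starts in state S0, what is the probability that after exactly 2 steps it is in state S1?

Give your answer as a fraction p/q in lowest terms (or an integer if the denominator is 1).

Answer: 36/49

Derivation:
Computing P^2 by repeated multiplication:
P^1 =
  S0: [1/7, 6/7]
  S1: [2/7, 5/7]
P^2 =
  S0: [13/49, 36/49]
  S1: [12/49, 37/49]

(P^2)[S0 -> S1] = 36/49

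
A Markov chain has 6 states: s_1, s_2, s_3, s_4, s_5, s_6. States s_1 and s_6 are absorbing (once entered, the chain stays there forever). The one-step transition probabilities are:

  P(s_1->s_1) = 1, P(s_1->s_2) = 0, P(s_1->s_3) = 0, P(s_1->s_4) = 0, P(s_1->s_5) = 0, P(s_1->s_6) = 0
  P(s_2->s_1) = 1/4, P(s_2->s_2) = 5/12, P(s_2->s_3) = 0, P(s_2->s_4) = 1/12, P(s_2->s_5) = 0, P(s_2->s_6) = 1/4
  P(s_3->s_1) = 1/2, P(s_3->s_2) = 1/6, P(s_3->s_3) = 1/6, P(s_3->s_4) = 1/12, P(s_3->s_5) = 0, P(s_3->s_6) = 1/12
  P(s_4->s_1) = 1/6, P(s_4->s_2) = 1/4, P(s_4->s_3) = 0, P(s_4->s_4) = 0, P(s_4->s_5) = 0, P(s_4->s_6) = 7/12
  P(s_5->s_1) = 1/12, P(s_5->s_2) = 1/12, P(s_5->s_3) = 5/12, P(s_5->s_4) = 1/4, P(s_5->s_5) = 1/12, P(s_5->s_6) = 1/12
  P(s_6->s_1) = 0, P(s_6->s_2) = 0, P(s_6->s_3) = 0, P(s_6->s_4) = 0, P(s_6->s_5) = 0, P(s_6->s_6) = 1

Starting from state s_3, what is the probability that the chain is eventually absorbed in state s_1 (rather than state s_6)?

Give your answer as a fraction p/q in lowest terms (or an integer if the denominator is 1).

Answer: 13/18

Derivation:
Let a_i = P(absorbed in s_1 | start in state i).
Boundary conditions: a_s_1 = 1, a_s_6 = 0.
For each transient state i, a_i = sum_j P(i->j) * a_j:
  a_s_2 = 1/4*a_s_1 + 5/12*a_s_2 + 0*a_s_3 + 1/12*a_s_4 + 0*a_s_5 + 1/4*a_s_6
  a_s_3 = 1/2*a_s_1 + 1/6*a_s_2 + 1/6*a_s_3 + 1/12*a_s_4 + 0*a_s_5 + 1/12*a_s_6
  a_s_4 = 1/6*a_s_1 + 1/4*a_s_2 + 0*a_s_3 + 0*a_s_4 + 0*a_s_5 + 7/12*a_s_6
  a_s_5 = 1/12*a_s_1 + 1/12*a_s_2 + 5/12*a_s_3 + 1/4*a_s_4 + 1/12*a_s_5 + 1/12*a_s_6

Substituting a_s_1 = 1 and a_s_6 = 0, rearrange to (I - Q) a = r where r[i] = P(i -> s_1):
  [7/12, 0, -1/12, 0] . (a_s_2, a_s_3, a_s_4, a_s_5) = 1/4
  [-1/6, 5/6, -1/12, 0] . (a_s_2, a_s_3, a_s_4, a_s_5) = 1/2
  [-1/4, 0, 1, 0] . (a_s_2, a_s_3, a_s_4, a_s_5) = 1/6
  [-1/12, -5/12, -1/4, 11/12] . (a_s_2, a_s_3, a_s_4, a_s_5) = 1/12

Solving yields:
  a_s_2 = 38/81
  a_s_3 = 13/18
  a_s_4 = 23/81
  a_s_5 = 961/1782

Starting state is s_3, so the absorption probability is a_s_3 = 13/18.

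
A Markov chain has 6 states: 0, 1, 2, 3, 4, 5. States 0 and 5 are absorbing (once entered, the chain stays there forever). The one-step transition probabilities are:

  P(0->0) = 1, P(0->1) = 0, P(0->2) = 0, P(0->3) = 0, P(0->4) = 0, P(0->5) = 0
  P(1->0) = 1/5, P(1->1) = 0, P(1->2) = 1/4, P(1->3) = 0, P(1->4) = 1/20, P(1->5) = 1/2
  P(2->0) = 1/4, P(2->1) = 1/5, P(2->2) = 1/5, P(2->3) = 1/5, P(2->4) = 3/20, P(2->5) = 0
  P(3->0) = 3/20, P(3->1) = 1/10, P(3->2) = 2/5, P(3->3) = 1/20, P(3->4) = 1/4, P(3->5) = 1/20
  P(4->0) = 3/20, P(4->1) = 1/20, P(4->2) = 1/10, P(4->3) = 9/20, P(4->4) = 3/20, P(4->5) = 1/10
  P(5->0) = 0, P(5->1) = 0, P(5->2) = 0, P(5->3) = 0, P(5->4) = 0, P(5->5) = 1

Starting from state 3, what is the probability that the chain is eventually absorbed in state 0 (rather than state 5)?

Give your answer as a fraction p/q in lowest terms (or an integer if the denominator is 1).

Answer: 680/1029

Derivation:
Let a_i = P(absorbed in 0 | start in state i).
Boundary conditions: a_0 = 1, a_5 = 0.
For each transient state i, a_i = sum_j P(i->j) * a_j:
  a_1 = 1/5*a_0 + 0*a_1 + 1/4*a_2 + 0*a_3 + 1/20*a_4 + 1/2*a_5
  a_2 = 1/4*a_0 + 1/5*a_1 + 1/5*a_2 + 1/5*a_3 + 3/20*a_4 + 0*a_5
  a_3 = 3/20*a_0 + 1/10*a_1 + 2/5*a_2 + 1/20*a_3 + 1/4*a_4 + 1/20*a_5
  a_4 = 3/20*a_0 + 1/20*a_1 + 1/10*a_2 + 9/20*a_3 + 3/20*a_4 + 1/10*a_5

Substituting a_0 = 1 and a_5 = 0, rearrange to (I - Q) a = r where r[i] = P(i -> 0):
  [1, -1/4, 0, -1/20] . (a_1, a_2, a_3, a_4) = 1/5
  [-1/5, 4/5, -1/5, -3/20] . (a_1, a_2, a_3, a_4) = 1/4
  [-1/10, -2/5, 19/20, -1/4] . (a_1, a_2, a_3, a_4) = 3/20
  [-1/20, -1/10, -9/20, 17/20] . (a_1, a_2, a_3, a_4) = 3/20

Solving yields:
  a_1 = 8496/20923
  a_2 = 6257/8967
  a_3 = 680/1029
  a_4 = 39689/62769

Starting state is 3, so the absorption probability is a_3 = 680/1029.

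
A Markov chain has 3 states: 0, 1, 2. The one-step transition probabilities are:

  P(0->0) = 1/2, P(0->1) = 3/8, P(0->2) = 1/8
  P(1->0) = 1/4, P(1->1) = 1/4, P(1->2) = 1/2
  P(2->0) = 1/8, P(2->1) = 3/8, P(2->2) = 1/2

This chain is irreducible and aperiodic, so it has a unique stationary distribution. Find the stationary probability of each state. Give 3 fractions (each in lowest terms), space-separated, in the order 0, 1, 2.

The stationary distribution satisfies pi = pi * P, i.e.:
  pi_0 = 1/2*pi_0 + 1/4*pi_1 + 1/8*pi_2
  pi_1 = 3/8*pi_0 + 1/4*pi_1 + 3/8*pi_2
  pi_2 = 1/8*pi_0 + 1/2*pi_1 + 1/2*pi_2
with normalization: pi_0 + pi_1 + pi_2 = 1.

Using the first 2 balance equations plus normalization, the linear system A*pi = b is:
  [-1/2, 1/4, 1/8] . pi = 0
  [3/8, -3/4, 3/8] . pi = 0
  [1, 1, 1] . pi = 1

Solving yields:
  pi_0 = 4/15
  pi_1 = 1/3
  pi_2 = 2/5

Verification (pi * P):
  4/15*1/2 + 1/3*1/4 + 2/5*1/8 = 4/15 = pi_0  (ok)
  4/15*3/8 + 1/3*1/4 + 2/5*3/8 = 1/3 = pi_1  (ok)
  4/15*1/8 + 1/3*1/2 + 2/5*1/2 = 2/5 = pi_2  (ok)

Answer: 4/15 1/3 2/5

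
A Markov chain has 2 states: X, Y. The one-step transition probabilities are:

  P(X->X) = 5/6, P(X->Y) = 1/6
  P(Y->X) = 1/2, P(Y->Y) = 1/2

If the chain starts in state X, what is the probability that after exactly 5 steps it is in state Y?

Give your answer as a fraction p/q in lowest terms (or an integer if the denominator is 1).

Computing P^5 by repeated multiplication:
P^1 =
  X: [5/6, 1/6]
  Y: [1/2, 1/2]
P^2 =
  X: [7/9, 2/9]
  Y: [2/3, 1/3]
P^3 =
  X: [41/54, 13/54]
  Y: [13/18, 5/18]
P^4 =
  X: [61/81, 20/81]
  Y: [20/27, 7/27]
P^5 =
  X: [365/486, 121/486]
  Y: [121/162, 41/162]

(P^5)[X -> Y] = 121/486

Answer: 121/486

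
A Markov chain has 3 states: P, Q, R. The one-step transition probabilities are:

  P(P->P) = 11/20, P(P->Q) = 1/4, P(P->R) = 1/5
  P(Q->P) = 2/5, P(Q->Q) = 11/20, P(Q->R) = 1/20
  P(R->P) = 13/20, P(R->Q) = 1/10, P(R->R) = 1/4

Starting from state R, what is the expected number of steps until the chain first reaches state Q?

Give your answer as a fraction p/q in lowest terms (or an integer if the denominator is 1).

Let h_i = expected steps to first reach Q from state i.
Boundary: h_Q = 0.
First-step equations for the other states:
  h_P = 1 + 11/20*h_P + 1/4*h_Q + 1/5*h_R
  h_R = 1 + 13/20*h_P + 1/10*h_Q + 1/4*h_R

Substituting h_Q = 0 and rearranging gives the linear system (I - Q) h = 1:
  [9/20, -1/5] . (h_P, h_R) = 1
  [-13/20, 3/4] . (h_P, h_R) = 1

Solving yields:
  h_P = 380/83
  h_R = 440/83

Starting state is R, so the expected hitting time is h_R = 440/83.

Answer: 440/83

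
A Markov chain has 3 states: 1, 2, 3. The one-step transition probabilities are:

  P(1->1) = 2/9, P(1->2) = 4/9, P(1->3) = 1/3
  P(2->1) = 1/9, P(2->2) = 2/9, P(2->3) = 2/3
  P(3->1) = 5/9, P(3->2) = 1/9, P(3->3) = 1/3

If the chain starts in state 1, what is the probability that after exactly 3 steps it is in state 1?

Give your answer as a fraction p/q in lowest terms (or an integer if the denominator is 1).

Answer: 260/729

Derivation:
Computing P^3 by repeated multiplication:
P^1 =
  1: [2/9, 4/9, 1/3]
  2: [1/9, 2/9, 2/3]
  3: [5/9, 1/9, 1/3]
P^2 =
  1: [23/81, 19/81, 13/27]
  2: [34/81, 14/81, 11/27]
  3: [26/81, 25/81, 10/27]
P^3 =
  1: [260/729, 169/729, 100/243]
  2: [247/729, 197/729, 95/243]
  3: [227/729, 184/729, 106/243]

(P^3)[1 -> 1] = 260/729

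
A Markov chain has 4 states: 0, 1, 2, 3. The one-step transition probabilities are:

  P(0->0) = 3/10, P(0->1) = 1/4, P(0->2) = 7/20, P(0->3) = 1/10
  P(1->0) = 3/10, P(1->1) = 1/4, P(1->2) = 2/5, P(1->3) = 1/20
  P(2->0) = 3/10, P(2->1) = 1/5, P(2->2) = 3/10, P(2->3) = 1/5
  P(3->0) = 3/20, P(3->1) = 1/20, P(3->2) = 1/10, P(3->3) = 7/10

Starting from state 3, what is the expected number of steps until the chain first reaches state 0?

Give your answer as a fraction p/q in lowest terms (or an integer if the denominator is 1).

Answer: 2380/447

Derivation:
Let h_i = expected steps to first reach 0 from state i.
Boundary: h_0 = 0.
First-step equations for the other states:
  h_1 = 1 + 3/10*h_0 + 1/4*h_1 + 2/5*h_2 + 1/20*h_3
  h_2 = 1 + 3/10*h_0 + 1/5*h_1 + 3/10*h_2 + 1/5*h_3
  h_3 = 1 + 3/20*h_0 + 1/20*h_1 + 1/10*h_2 + 7/10*h_3

Substituting h_0 = 0 and rearranging gives the linear system (I - Q) h = 1:
  [3/4, -2/5, -1/20] . (h_1, h_2, h_3) = 1
  [-1/5, 7/10, -1/5] . (h_1, h_2, h_3) = 1
  [-1/20, -1/10, 3/10] . (h_1, h_2, h_3) = 1

Solving yields:
  h_1 = 1720/447
  h_2 = 1810/447
  h_3 = 2380/447

Starting state is 3, so the expected hitting time is h_3 = 2380/447.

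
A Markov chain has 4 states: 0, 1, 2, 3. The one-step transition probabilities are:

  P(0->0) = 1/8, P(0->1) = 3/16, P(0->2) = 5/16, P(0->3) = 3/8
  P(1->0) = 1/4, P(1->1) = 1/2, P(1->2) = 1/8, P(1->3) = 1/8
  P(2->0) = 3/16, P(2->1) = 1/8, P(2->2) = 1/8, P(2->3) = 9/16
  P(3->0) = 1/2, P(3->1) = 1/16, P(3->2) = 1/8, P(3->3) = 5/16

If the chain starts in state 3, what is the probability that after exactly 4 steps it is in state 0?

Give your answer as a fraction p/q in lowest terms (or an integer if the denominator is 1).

Computing P^4 by repeated multiplication:
P^1 =
  0: [1/8, 3/16, 5/16, 3/8]
  1: [1/4, 1/2, 1/8, 1/8]
  2: [3/16, 1/8, 1/8, 9/16]
  3: [1/2, 1/16, 1/8, 5/16]
P^2 =
  0: [79/256, 23/128, 19/128, 93/256]
  1: [31/128, 41/128, 11/64, 17/64]
  2: [23/64, 19/128, 41/256, 85/256]
  3: [33/128, 41/256, 7/32, 93/256]
P^3 =
  0: [75/256, 387/2048, 749/4096, 1373/4096]
  1: [141/512, 499/2048, 349/2048, 159/512]
  2: [1139/4096, 747/4096, 197/1024, 711/2048]
  3: [151/512, 731/4096, 355/2048, 1447/4096]
P^4 =
  0: [18727/65536, 12663/65536, 737/4096, 11177/32768]
  1: [9259/32768, 3509/16384, 1447/8192, 10703/32768]
  2: [9503/32768, 12391/65536, 11609/65536, 11265/32768]
  3: [9523/32768, 12339/65536, 1477/8192, 22335/65536]

(P^4)[3 -> 0] = 9523/32768

Answer: 9523/32768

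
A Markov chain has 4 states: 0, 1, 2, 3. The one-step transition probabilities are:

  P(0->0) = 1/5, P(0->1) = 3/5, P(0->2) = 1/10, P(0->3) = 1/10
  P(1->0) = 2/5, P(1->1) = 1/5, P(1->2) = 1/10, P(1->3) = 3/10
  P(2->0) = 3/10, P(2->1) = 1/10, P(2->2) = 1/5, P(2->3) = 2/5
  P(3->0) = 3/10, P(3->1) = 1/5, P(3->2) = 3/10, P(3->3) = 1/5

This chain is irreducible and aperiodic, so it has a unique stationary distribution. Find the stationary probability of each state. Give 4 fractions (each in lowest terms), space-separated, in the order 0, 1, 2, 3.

Answer: 343/1142 347/1142 93/571 133/571

Derivation:
The stationary distribution satisfies pi = pi * P, i.e.:
  pi_0 = 1/5*pi_0 + 2/5*pi_1 + 3/10*pi_2 + 3/10*pi_3
  pi_1 = 3/5*pi_0 + 1/5*pi_1 + 1/10*pi_2 + 1/5*pi_3
  pi_2 = 1/10*pi_0 + 1/10*pi_1 + 1/5*pi_2 + 3/10*pi_3
  pi_3 = 1/10*pi_0 + 3/10*pi_1 + 2/5*pi_2 + 1/5*pi_3
with normalization: pi_0 + pi_1 + pi_2 + pi_3 = 1.

Using the first 3 balance equations plus normalization, the linear system A*pi = b is:
  [-4/5, 2/5, 3/10, 3/10] . pi = 0
  [3/5, -4/5, 1/10, 1/5] . pi = 0
  [1/10, 1/10, -4/5, 3/10] . pi = 0
  [1, 1, 1, 1] . pi = 1

Solving yields:
  pi_0 = 343/1142
  pi_1 = 347/1142
  pi_2 = 93/571
  pi_3 = 133/571

Verification (pi * P):
  343/1142*1/5 + 347/1142*2/5 + 93/571*3/10 + 133/571*3/10 = 343/1142 = pi_0  (ok)
  343/1142*3/5 + 347/1142*1/5 + 93/571*1/10 + 133/571*1/5 = 347/1142 = pi_1  (ok)
  343/1142*1/10 + 347/1142*1/10 + 93/571*1/5 + 133/571*3/10 = 93/571 = pi_2  (ok)
  343/1142*1/10 + 347/1142*3/10 + 93/571*2/5 + 133/571*1/5 = 133/571 = pi_3  (ok)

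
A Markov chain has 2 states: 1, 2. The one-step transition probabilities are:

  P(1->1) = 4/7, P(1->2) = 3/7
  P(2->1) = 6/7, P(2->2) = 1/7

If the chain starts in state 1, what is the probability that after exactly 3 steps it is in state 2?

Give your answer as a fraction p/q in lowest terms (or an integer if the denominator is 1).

Computing P^3 by repeated multiplication:
P^1 =
  1: [4/7, 3/7]
  2: [6/7, 1/7]
P^2 =
  1: [34/49, 15/49]
  2: [30/49, 19/49]
P^3 =
  1: [226/343, 117/343]
  2: [234/343, 109/343]

(P^3)[1 -> 2] = 117/343

Answer: 117/343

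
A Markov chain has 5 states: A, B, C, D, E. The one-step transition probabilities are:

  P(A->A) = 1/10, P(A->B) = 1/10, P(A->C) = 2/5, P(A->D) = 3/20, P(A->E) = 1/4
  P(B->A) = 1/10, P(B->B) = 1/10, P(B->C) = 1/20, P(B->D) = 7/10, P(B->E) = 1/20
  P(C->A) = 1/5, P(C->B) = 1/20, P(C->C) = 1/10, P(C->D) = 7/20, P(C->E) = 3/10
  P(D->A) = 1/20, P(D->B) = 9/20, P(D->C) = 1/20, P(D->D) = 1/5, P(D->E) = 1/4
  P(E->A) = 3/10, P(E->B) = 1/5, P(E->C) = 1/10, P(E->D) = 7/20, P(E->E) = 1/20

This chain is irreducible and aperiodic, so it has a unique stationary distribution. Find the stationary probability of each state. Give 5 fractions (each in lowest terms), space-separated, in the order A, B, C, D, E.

The stationary distribution satisfies pi = pi * P, i.e.:
  pi_A = 1/10*pi_A + 1/10*pi_B + 1/5*pi_C + 1/20*pi_D + 3/10*pi_E
  pi_B = 1/10*pi_A + 1/10*pi_B + 1/20*pi_C + 9/20*pi_D + 1/5*pi_E
  pi_C = 2/5*pi_A + 1/20*pi_B + 1/10*pi_C + 1/20*pi_D + 1/10*pi_E
  pi_D = 3/20*pi_A + 7/10*pi_B + 7/20*pi_C + 1/5*pi_D + 7/20*pi_E
  pi_E = 1/4*pi_A + 1/20*pi_B + 3/10*pi_C + 1/4*pi_D + 1/20*pi_E
with normalization: pi_A + pi_B + pi_C + pi_D + pi_E = 1.

Using the first 4 balance equations plus normalization, the linear system A*pi = b is:
  [-9/10, 1/10, 1/5, 1/20, 3/10] . pi = 0
  [1/10, -9/10, 1/20, 9/20, 1/5] . pi = 0
  [2/5, 1/20, -9/10, 1/20, 1/10] . pi = 0
  [3/20, 7/10, 7/20, -4/5, 7/20] . pi = 0
  [1, 1, 1, 1, 1] . pi = 1

Solving yields:
  pi_A = 27137/212154
  pi_B = 25009/106077
  pi_C = 11551/106077
  pi_D = 12512/35359
  pi_E = 12275/70718

Verification (pi * P):
  27137/212154*1/10 + 25009/106077*1/10 + 11551/106077*1/5 + 12512/35359*1/20 + 12275/70718*3/10 = 27137/212154 = pi_A  (ok)
  27137/212154*1/10 + 25009/106077*1/10 + 11551/106077*1/20 + 12512/35359*9/20 + 12275/70718*1/5 = 25009/106077 = pi_B  (ok)
  27137/212154*2/5 + 25009/106077*1/20 + 11551/106077*1/10 + 12512/35359*1/20 + 12275/70718*1/10 = 11551/106077 = pi_C  (ok)
  27137/212154*3/20 + 25009/106077*7/10 + 11551/106077*7/20 + 12512/35359*1/5 + 12275/70718*7/20 = 12512/35359 = pi_D  (ok)
  27137/212154*1/4 + 25009/106077*1/20 + 11551/106077*3/10 + 12512/35359*1/4 + 12275/70718*1/20 = 12275/70718 = pi_E  (ok)

Answer: 27137/212154 25009/106077 11551/106077 12512/35359 12275/70718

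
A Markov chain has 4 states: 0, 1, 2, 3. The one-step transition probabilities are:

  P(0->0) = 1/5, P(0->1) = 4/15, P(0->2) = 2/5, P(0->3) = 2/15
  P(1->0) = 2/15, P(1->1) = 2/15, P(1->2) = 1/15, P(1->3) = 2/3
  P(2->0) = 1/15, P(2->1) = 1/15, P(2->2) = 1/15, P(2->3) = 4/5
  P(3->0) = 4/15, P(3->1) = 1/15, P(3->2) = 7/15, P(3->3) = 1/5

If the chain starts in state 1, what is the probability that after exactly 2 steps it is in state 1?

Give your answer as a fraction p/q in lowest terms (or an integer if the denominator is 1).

Answer: 23/225

Derivation:
Computing P^2 by repeated multiplication:
P^1 =
  0: [1/5, 4/15, 2/5, 2/15]
  1: [2/15, 2/15, 1/15, 2/3]
  2: [1/15, 1/15, 1/15, 4/5]
  3: [4/15, 1/15, 7/15, 1/5]
P^2 =
  0: [31/225, 28/225, 14/75, 124/225]
  1: [17/75, 23/225, 17/45, 22/75]
  2: [6/25, 19/225, 92/225, 4/15]
  3: [11/75, 28/225, 53/225, 37/75]

(P^2)[1 -> 1] = 23/225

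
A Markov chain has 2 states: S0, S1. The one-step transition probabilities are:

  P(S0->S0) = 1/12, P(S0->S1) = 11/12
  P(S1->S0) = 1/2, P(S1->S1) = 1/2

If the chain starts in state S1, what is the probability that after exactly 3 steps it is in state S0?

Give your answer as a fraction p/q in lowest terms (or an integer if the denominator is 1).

Computing P^3 by repeated multiplication:
P^1 =
  S0: [1/12, 11/12]
  S1: [1/2, 1/2]
P^2 =
  S0: [67/144, 77/144]
  S1: [7/24, 17/24]
P^3 =
  S0: [529/1728, 1199/1728]
  S1: [109/288, 179/288]

(P^3)[S1 -> S0] = 109/288

Answer: 109/288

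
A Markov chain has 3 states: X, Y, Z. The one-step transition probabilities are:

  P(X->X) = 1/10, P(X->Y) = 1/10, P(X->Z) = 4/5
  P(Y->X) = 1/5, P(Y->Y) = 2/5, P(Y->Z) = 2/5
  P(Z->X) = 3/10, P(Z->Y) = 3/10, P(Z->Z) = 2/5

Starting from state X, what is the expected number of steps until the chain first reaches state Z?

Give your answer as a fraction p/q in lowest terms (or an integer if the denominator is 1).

Let h_i = expected steps to first reach Z from state i.
Boundary: h_Z = 0.
First-step equations for the other states:
  h_X = 1 + 1/10*h_X + 1/10*h_Y + 4/5*h_Z
  h_Y = 1 + 1/5*h_X + 2/5*h_Y + 2/5*h_Z

Substituting h_Z = 0 and rearranging gives the linear system (I - Q) h = 1:
  [9/10, -1/10] . (h_X, h_Y) = 1
  [-1/5, 3/5] . (h_X, h_Y) = 1

Solving yields:
  h_X = 35/26
  h_Y = 55/26

Starting state is X, so the expected hitting time is h_X = 35/26.

Answer: 35/26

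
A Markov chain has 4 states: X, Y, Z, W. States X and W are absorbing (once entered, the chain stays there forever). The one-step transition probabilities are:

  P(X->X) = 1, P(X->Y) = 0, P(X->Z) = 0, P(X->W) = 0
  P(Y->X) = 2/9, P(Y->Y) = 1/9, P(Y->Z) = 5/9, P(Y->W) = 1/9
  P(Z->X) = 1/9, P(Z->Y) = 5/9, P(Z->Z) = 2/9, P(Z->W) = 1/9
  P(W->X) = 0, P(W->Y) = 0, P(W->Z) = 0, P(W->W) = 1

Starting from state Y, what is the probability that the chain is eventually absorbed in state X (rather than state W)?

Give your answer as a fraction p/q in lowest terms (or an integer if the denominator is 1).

Let a_i = P(absorbed in X | start in state i).
Boundary conditions: a_X = 1, a_W = 0.
For each transient state i, a_i = sum_j P(i->j) * a_j:
  a_Y = 2/9*a_X + 1/9*a_Y + 5/9*a_Z + 1/9*a_W
  a_Z = 1/9*a_X + 5/9*a_Y + 2/9*a_Z + 1/9*a_W

Substituting a_X = 1 and a_W = 0, rearrange to (I - Q) a = r where r[i] = P(i -> X):
  [8/9, -5/9] . (a_Y, a_Z) = 2/9
  [-5/9, 7/9] . (a_Y, a_Z) = 1/9

Solving yields:
  a_Y = 19/31
  a_Z = 18/31

Starting state is Y, so the absorption probability is a_Y = 19/31.

Answer: 19/31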